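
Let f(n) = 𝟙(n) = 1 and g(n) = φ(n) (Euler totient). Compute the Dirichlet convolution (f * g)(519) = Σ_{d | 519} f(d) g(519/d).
(𝟙 * φ)(519) = 519

Divisors of 519: [1, 3, 173, 519]. For each d | 519:
  d = 1: 𝟙(1) · φ(519/1) = 1 · 344 = 344
  d = 3: 𝟙(3) · φ(519/3) = 1 · 172 = 172
  d = 173: 𝟙(173) · φ(519/173) = 1 · 2 = 2
  d = 519: 𝟙(519) · φ(519/519) = 1 · 1 = 1
Summing: (𝟙 * φ)(519) = 344 + 172 + 2 + 1 = 519.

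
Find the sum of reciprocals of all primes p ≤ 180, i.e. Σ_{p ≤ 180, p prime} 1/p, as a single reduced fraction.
Σ 1/p = 57342808417705079663327936281722405984299104369358607649920332497341973/29819592777931214269172453467810429868925511217482600306406141434158090

π(180) = 41, so the primes ≤ 180 are [2, 3, 5, 7, 11, 13, 17, 19, 23, 29, 31, 37, 41, 43, 47, 53, 59, 61, 67, 71, 73, 79, 83, 89, 97, 101, 103, 107, 109, 113, 127, 131, 137, 139, 149, 151, 157, 163, 167, 173, 179]. Summing 1/p over these primes: 57342808417705079663327936281722405984299104369358607649920332497341973/29819592777931214269172453467810429868925511217482600306406141434158090 ≈ 1.9230. Mertens estimate ln ln(180) + 0.2615 ≈ 1.9088.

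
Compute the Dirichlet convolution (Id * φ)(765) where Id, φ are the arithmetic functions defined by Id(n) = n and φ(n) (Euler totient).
(Id * φ)(765) = 6237

Divisors of 765: [1, 3, 5, 9, 15, 17, 45, 51, 85, 153, 255, 765]. For each d | 765:
  d = 1: Id(1) · φ(765/1) = 1 · 384 = 384
  d = 3: Id(3) · φ(765/3) = 3 · 128 = 384
  d = 5: Id(5) · φ(765/5) = 5 · 96 = 480
  d = 9: Id(9) · φ(765/9) = 9 · 64 = 576
  d = 15: Id(15) · φ(765/15) = 15 · 32 = 480
  d = 17: Id(17) · φ(765/17) = 17 · 24 = 408
  d = 45: Id(45) · φ(765/45) = 45 · 16 = 720
  d = 51: Id(51) · φ(765/51) = 51 · 8 = 408
  d = 85: Id(85) · φ(765/85) = 85 · 6 = 510
  d = 153: Id(153) · φ(765/153) = 153 · 4 = 612
  d = 255: Id(255) · φ(765/255) = 255 · 2 = 510
  d = 765: Id(765) · φ(765/765) = 765 · 1 = 765
Summing: (Id * φ)(765) = 384 + 384 + 480 + 576 + 480 + 408 + 720 + 408 + 510 + 612 + 510 + 765 = 6237.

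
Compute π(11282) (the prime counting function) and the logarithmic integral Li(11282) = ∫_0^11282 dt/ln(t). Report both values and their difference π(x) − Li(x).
π(11282) = 1364;  Li(11282) ≈ 1384.41;  π(x) − Li(x) ≈ -20.41.

Direct count of primes ≤ 11282 gives π(11282) = 1364. Numerical evaluation of the logarithmic integral gives Li(11282) ≈ 1384.41. The difference π(x) − Li(x) ≈ -20.41 is typically negative for small/moderate x (Li(x) overestimates), though Littlewood's theorem shows this sign changes infinitely often.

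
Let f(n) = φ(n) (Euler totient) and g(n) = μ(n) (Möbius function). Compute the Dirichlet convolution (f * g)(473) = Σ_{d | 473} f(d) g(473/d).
(φ * μ)(473) = 369

Divisors of 473: [1, 11, 43, 473]. For each d | 473:
  d = 1: φ(1) · μ(473/1) = 1 · 1 = 1
  d = 11: φ(11) · μ(473/11) = 10 · -1 = -10
  d = 43: φ(43) · μ(473/43) = 42 · -1 = -42
  d = 473: φ(473) · μ(473/473) = 420 · 1 = 420
Summing: (φ * μ)(473) = 1 + -10 + -42 + 420 = 369.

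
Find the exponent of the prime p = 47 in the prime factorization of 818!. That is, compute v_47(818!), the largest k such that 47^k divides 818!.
v_47(818!) = 17

Legendre's formula: v_p(n!) = Σ_{k ≥ 1} ⌊n / p^k⌋. For p = 47, n = 818, the terms are:
  ⌊818/47^1⌋ = ⌊818/47⌋ = 17
(the next term ⌊818/47^2⌋ = 0, terminating the sum). Summing: v_47(818!) = 17 = 17.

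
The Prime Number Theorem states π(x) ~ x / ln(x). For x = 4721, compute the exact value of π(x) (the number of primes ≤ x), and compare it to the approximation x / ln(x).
π(4721) = 636;  x/ln(x) ≈ 558.05;  relative error ≈ 12.26%.

Directly count primes up to 4721: π(4721) = 636. The PNT approximation gives 4721/ln(4721) ≈ 4721/8.45978 ≈ 558.05. Relative error (π(x) − x/ln(x)) / π(x) ≈ 12.26%; the approximation is known to undercount slightly (Li(x) is a better estimate).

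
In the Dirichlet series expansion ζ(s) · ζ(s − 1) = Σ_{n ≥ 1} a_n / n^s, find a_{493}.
σ(493) = 540

In the product (Σ m^0/m^s)(Σ k / k^s) = Σ (Σ_{d | n} d) / n^s, the coefficient of 1/n^s is σ(n) = Σ_{d | n} d. For n = 493, divisors are [1, 17, 29, 493]; summing: σ(493) = 540.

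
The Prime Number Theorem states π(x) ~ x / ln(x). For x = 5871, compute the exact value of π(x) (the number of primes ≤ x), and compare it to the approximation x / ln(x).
π(5871) = 773;  x/ln(x) ≈ 676.56;  relative error ≈ 12.48%.

Directly count primes up to 5871: π(5871) = 773. The PNT approximation gives 5871/ln(5871) ≈ 5871/8.67778 ≈ 676.56. Relative error (π(x) − x/ln(x)) / π(x) ≈ 12.48%; the approximation is known to undercount slightly (Li(x) is a better estimate).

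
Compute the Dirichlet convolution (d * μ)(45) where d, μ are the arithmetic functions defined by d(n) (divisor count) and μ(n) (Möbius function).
(d * μ)(45) = 1

Divisors of 45: [1, 3, 5, 9, 15, 45]. For each d | 45:
  d = 1: d(1) · μ(45/1) = 1 · 0 = 0
  d = 3: d(3) · μ(45/3) = 2 · 1 = 2
  d = 5: d(5) · μ(45/5) = 2 · 0 = 0
  d = 9: d(9) · μ(45/9) = 3 · -1 = -3
  d = 15: d(15) · μ(45/15) = 4 · -1 = -4
  d = 45: d(45) · μ(45/45) = 6 · 1 = 6
Summing: (d * μ)(45) = 0 + 2 + 0 + -3 + -4 + 6 = 1.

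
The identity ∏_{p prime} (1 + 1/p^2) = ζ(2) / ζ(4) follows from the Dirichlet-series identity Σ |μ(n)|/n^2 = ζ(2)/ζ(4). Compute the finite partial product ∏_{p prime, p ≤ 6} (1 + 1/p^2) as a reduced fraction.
∏ = 13/9

The primes p ≤ 6 are [2, 3, 5]. For each, (1 + 1/p^2) = (p^2 + 1)/p^2. Multiplying these fractions over p ∈ [2, 3, 5] gives 13/9. (In the limit P → ∞ this tends to ζ(2)/ζ(4).)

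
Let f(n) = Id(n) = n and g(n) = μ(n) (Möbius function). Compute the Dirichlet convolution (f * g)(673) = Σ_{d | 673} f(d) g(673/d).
(Id * μ)(673) = 672

Divisors of 673: [1, 673]. For each d | 673:
  d = 1: Id(1) · μ(673/1) = 1 · -1 = -1
  d = 673: Id(673) · μ(673/673) = 673 · 1 = 673
Summing: (Id * μ)(673) = -1 + 673 = 672.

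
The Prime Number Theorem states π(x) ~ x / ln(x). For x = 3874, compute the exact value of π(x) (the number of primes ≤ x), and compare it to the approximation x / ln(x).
π(3874) = 536;  x/ln(x) ≈ 468.89;  relative error ≈ 12.52%.

Directly count primes up to 3874: π(3874) = 536. The PNT approximation gives 3874/ln(3874) ≈ 3874/8.26204 ≈ 468.89. Relative error (π(x) − x/ln(x)) / π(x) ≈ 12.52%; the approximation is known to undercount slightly (Li(x) is a better estimate).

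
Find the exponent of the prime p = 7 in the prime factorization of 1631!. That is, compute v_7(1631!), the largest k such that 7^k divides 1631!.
v_7(1631!) = 270

Legendre's formula: v_p(n!) = Σ_{k ≥ 1} ⌊n / p^k⌋. For p = 7, n = 1631, the terms are:
  ⌊1631/7^1⌋ = ⌊1631/7⌋ = 233
  ⌊1631/7^2⌋ = ⌊1631/49⌋ = 33
  ⌊1631/7^3⌋ = ⌊1631/343⌋ = 4
(the next term ⌊1631/7^4⌋ = 0, terminating the sum). Summing: v_7(1631!) = 233 + 33 + 4 = 270.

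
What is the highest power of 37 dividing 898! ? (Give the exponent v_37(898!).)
v_37(898!) = 24

Legendre's formula: v_p(n!) = Σ_{k ≥ 1} ⌊n / p^k⌋. For p = 37, n = 898, the terms are:
  ⌊898/37^1⌋ = ⌊898/37⌋ = 24
(the next term ⌊898/37^2⌋ = 0, terminating the sum). Summing: v_37(898!) = 24 = 24.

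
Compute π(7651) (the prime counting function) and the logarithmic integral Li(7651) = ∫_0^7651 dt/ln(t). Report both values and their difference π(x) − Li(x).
π(7651) = 971;  Li(7651) ≈ 987.49;  π(x) − Li(x) ≈ -16.49.

Direct count of primes ≤ 7651 gives π(7651) = 971. Numerical evaluation of the logarithmic integral gives Li(7651) ≈ 987.49. The difference π(x) − Li(x) ≈ -16.49 is typically negative for small/moderate x (Li(x) overestimates), though Littlewood's theorem shows this sign changes infinitely often.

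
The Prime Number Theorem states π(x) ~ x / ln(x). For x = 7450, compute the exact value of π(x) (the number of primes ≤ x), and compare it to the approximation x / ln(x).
π(7450) = 942;  x/ln(x) ≈ 835.58;  relative error ≈ 11.30%.

Directly count primes up to 7450: π(7450) = 942. The PNT approximation gives 7450/ln(7450) ≈ 7450/8.91597 ≈ 835.58. Relative error (π(x) − x/ln(x)) / π(x) ≈ 11.30%; the approximation is known to undercount slightly (Li(x) is a better estimate).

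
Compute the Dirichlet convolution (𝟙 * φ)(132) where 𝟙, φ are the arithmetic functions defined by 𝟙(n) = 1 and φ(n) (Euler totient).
(𝟙 * φ)(132) = 132

Divisors of 132: [1, 2, 3, 4, 6, 11, 12, 22, 33, 44, 66, 132]. For each d | 132:
  d = 1: 𝟙(1) · φ(132/1) = 1 · 40 = 40
  d = 2: 𝟙(2) · φ(132/2) = 1 · 20 = 20
  d = 3: 𝟙(3) · φ(132/3) = 1 · 20 = 20
  d = 4: 𝟙(4) · φ(132/4) = 1 · 20 = 20
  d = 6: 𝟙(6) · φ(132/6) = 1 · 10 = 10
  d = 11: 𝟙(11) · φ(132/11) = 1 · 4 = 4
  d = 12: 𝟙(12) · φ(132/12) = 1 · 10 = 10
  d = 22: 𝟙(22) · φ(132/22) = 1 · 2 = 2
  d = 33: 𝟙(33) · φ(132/33) = 1 · 2 = 2
  d = 44: 𝟙(44) · φ(132/44) = 1 · 2 = 2
  d = 66: 𝟙(66) · φ(132/66) = 1 · 1 = 1
  d = 132: 𝟙(132) · φ(132/132) = 1 · 1 = 1
Summing: (𝟙 * φ)(132) = 40 + 20 + 20 + 20 + 10 + 4 + 10 + 2 + 2 + 2 + 1 + 1 = 132.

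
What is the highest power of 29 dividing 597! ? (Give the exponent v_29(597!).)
v_29(597!) = 20

Legendre's formula: v_p(n!) = Σ_{k ≥ 1} ⌊n / p^k⌋. For p = 29, n = 597, the terms are:
  ⌊597/29^1⌋ = ⌊597/29⌋ = 20
(the next term ⌊597/29^2⌋ = 0, terminating the sum). Summing: v_29(597!) = 20 = 20.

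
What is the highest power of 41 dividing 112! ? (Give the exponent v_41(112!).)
v_41(112!) = 2

Legendre's formula: v_p(n!) = Σ_{k ≥ 1} ⌊n / p^k⌋. For p = 41, n = 112, the terms are:
  ⌊112/41^1⌋ = ⌊112/41⌋ = 2
(the next term ⌊112/41^2⌋ = 0, terminating the sum). Summing: v_41(112!) = 2 = 2.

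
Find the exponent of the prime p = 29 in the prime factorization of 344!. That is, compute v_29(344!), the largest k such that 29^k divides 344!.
v_29(344!) = 11

Legendre's formula: v_p(n!) = Σ_{k ≥ 1} ⌊n / p^k⌋. For p = 29, n = 344, the terms are:
  ⌊344/29^1⌋ = ⌊344/29⌋ = 11
(the next term ⌊344/29^2⌋ = 0, terminating the sum). Summing: v_29(344!) = 11 = 11.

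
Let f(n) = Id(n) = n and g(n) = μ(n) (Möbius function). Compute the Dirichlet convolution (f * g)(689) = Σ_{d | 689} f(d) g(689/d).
(Id * μ)(689) = 624

Divisors of 689: [1, 13, 53, 689]. For each d | 689:
  d = 1: Id(1) · μ(689/1) = 1 · 1 = 1
  d = 13: Id(13) · μ(689/13) = 13 · -1 = -13
  d = 53: Id(53) · μ(689/53) = 53 · -1 = -53
  d = 689: Id(689) · μ(689/689) = 689 · 1 = 689
Summing: (Id * μ)(689) = 1 + -13 + -53 + 689 = 624.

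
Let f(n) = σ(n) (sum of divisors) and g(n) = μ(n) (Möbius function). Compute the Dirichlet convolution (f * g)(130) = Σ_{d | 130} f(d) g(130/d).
(σ * μ)(130) = 130

Divisors of 130: [1, 2, 5, 10, 13, 26, 65, 130]. For each d | 130:
  d = 1: σ(1) · μ(130/1) = 1 · -1 = -1
  d = 2: σ(2) · μ(130/2) = 3 · 1 = 3
  d = 5: σ(5) · μ(130/5) = 6 · 1 = 6
  d = 10: σ(10) · μ(130/10) = 18 · -1 = -18
  d = 13: σ(13) · μ(130/13) = 14 · 1 = 14
  d = 26: σ(26) · μ(130/26) = 42 · -1 = -42
  d = 65: σ(65) · μ(130/65) = 84 · -1 = -84
  d = 130: σ(130) · μ(130/130) = 252 · 1 = 252
Summing: (σ * μ)(130) = -1 + 3 + 6 + -18 + 14 + -42 + -84 + 252 = 130.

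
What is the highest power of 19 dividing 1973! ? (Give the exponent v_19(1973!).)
v_19(1973!) = 108

Legendre's formula: v_p(n!) = Σ_{k ≥ 1} ⌊n / p^k⌋. For p = 19, n = 1973, the terms are:
  ⌊1973/19^1⌋ = ⌊1973/19⌋ = 103
  ⌊1973/19^2⌋ = ⌊1973/361⌋ = 5
(the next term ⌊1973/19^3⌋ = 0, terminating the sum). Summing: v_19(1973!) = 103 + 5 = 108.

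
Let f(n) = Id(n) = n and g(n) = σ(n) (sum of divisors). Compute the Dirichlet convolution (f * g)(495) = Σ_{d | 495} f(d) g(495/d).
(Id * σ)(495) = 8602

Divisors of 495: [1, 3, 5, 9, 11, 15, 33, 45, 55, 99, 165, 495]. For each d | 495:
  d = 1: Id(1) · σ(495/1) = 1 · 936 = 936
  d = 3: Id(3) · σ(495/3) = 3 · 288 = 864
  d = 5: Id(5) · σ(495/5) = 5 · 156 = 780
  d = 9: Id(9) · σ(495/9) = 9 · 72 = 648
  d = 11: Id(11) · σ(495/11) = 11 · 78 = 858
  d = 15: Id(15) · σ(495/15) = 15 · 48 = 720
  d = 33: Id(33) · σ(495/33) = 33 · 24 = 792
  d = 45: Id(45) · σ(495/45) = 45 · 12 = 540
  d = 55: Id(55) · σ(495/55) = 55 · 13 = 715
  d = 99: Id(99) · σ(495/99) = 99 · 6 = 594
  d = 165: Id(165) · σ(495/165) = 165 · 4 = 660
  d = 495: Id(495) · σ(495/495) = 495 · 1 = 495
Summing: (Id * σ)(495) = 936 + 864 + 780 + 648 + 858 + 720 + 792 + 540 + 715 + 594 + 660 + 495 = 8602.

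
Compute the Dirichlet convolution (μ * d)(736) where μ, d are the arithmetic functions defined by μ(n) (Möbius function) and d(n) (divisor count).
(μ * d)(736) = 1

Divisors of 736: [1, 2, 4, 8, 16, 23, 32, 46, 92, 184, 368, 736]. For each d | 736:
  d = 1: μ(1) · d(736/1) = 1 · 12 = 12
  d = 2: μ(2) · d(736/2) = -1 · 10 = -10
  d = 4: μ(4) · d(736/4) = 0 · 8 = 0
  d = 8: μ(8) · d(736/8) = 0 · 6 = 0
  d = 16: μ(16) · d(736/16) = 0 · 4 = 0
  d = 23: μ(23) · d(736/23) = -1 · 6 = -6
  d = 32: μ(32) · d(736/32) = 0 · 2 = 0
  d = 46: μ(46) · d(736/46) = 1 · 5 = 5
  d = 92: μ(92) · d(736/92) = 0 · 4 = 0
  d = 184: μ(184) · d(736/184) = 0 · 3 = 0
  d = 368: μ(368) · d(736/368) = 0 · 2 = 0
  d = 736: μ(736) · d(736/736) = 0 · 1 = 0
Summing: (μ * d)(736) = 12 + -10 + 0 + 0 + 0 + -6 + 0 + 5 + 0 + 0 + 0 + 0 = 1.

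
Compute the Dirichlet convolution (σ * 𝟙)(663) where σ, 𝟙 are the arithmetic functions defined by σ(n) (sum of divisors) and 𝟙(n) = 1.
(σ * 𝟙)(663) = 1425

Divisors of 663: [1, 3, 13, 17, 39, 51, 221, 663]. For each d | 663:
  d = 1: σ(1) · 𝟙(663/1) = 1 · 1 = 1
  d = 3: σ(3) · 𝟙(663/3) = 4 · 1 = 4
  d = 13: σ(13) · 𝟙(663/13) = 14 · 1 = 14
  d = 17: σ(17) · 𝟙(663/17) = 18 · 1 = 18
  d = 39: σ(39) · 𝟙(663/39) = 56 · 1 = 56
  d = 51: σ(51) · 𝟙(663/51) = 72 · 1 = 72
  d = 221: σ(221) · 𝟙(663/221) = 252 · 1 = 252
  d = 663: σ(663) · 𝟙(663/663) = 1008 · 1 = 1008
Summing: (σ * 𝟙)(663) = 1 + 4 + 14 + 18 + 56 + 72 + 252 + 1008 = 1425.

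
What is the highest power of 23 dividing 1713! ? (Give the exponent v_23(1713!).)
v_23(1713!) = 77

Legendre's formula: v_p(n!) = Σ_{k ≥ 1} ⌊n / p^k⌋. For p = 23, n = 1713, the terms are:
  ⌊1713/23^1⌋ = ⌊1713/23⌋ = 74
  ⌊1713/23^2⌋ = ⌊1713/529⌋ = 3
(the next term ⌊1713/23^3⌋ = 0, terminating the sum). Summing: v_23(1713!) = 74 + 3 = 77.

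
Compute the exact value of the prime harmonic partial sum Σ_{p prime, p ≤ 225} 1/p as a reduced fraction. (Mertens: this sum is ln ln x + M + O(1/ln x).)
Σ 1/p = 718699639327957473429492425322377115938612460993073775465130392853544377727917042657991/367009731827331916465034565550136732339800312955331782619462457039988073311157667212930

π(225) = 48, so the primes ≤ 225 are [2, 3, 5, 7, 11, 13, 17, 19, 23, 29, 31, 37, 41, 43, 47, 53, 59, 61, 67, 71, 73, 79, 83, 89, 97, 101, 103, 107, 109, 113, 127, 131, 137, 139, 149, 151, 157, 163, 167, 173, 179, 181, 191, 193, 197, 199, 211, 223]. Summing 1/p over these primes: 718699639327957473429492425322377115938612460993073775465130392853544377727917042657991/367009731827331916465034565550136732339800312955331782619462457039988073311157667212930 ≈ 1.9583. Mertens estimate ln ln(225) + 0.2615 ≈ 1.9509.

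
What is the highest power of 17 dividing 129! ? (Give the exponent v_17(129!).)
v_17(129!) = 7

Legendre's formula: v_p(n!) = Σ_{k ≥ 1} ⌊n / p^k⌋. For p = 17, n = 129, the terms are:
  ⌊129/17^1⌋ = ⌊129/17⌋ = 7
(the next term ⌊129/17^2⌋ = 0, terminating the sum). Summing: v_17(129!) = 7 = 7.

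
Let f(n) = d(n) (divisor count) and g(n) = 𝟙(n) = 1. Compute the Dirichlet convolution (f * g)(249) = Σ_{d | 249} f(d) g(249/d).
(d * 𝟙)(249) = 9

Divisors of 249: [1, 3, 83, 249]. For each d | 249:
  d = 1: d(1) · 𝟙(249/1) = 1 · 1 = 1
  d = 3: d(3) · 𝟙(249/3) = 2 · 1 = 2
  d = 83: d(83) · 𝟙(249/83) = 2 · 1 = 2
  d = 249: d(249) · 𝟙(249/249) = 4 · 1 = 4
Summing: (d * 𝟙)(249) = 1 + 2 + 2 + 4 = 9.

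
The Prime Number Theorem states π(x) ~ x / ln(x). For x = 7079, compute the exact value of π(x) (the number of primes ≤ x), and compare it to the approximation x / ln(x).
π(7079) = 909;  x/ln(x) ≈ 798.54;  relative error ≈ 12.15%.

Directly count primes up to 7079: π(7079) = 909. The PNT approximation gives 7079/ln(7079) ≈ 7079/8.86489 ≈ 798.54. Relative error (π(x) − x/ln(x)) / π(x) ≈ 12.15%; the approximation is known to undercount slightly (Li(x) is a better estimate).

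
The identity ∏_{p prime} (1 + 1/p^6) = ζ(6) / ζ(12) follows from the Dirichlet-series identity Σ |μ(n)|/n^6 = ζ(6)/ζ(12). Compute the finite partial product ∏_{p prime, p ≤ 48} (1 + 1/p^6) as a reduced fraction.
∏ = 862155056480201047883460386910418315829132841121015872043175453729006428800800000/847666095717512475523225986389496867701830685289319692004055511811488189213173229

The primes p ≤ 48 are [2, 3, 5, 7, 11, 13, 17, 19, 23, 29, 31, 37, 41, 43, 47]. For each, (1 + 1/p^6) = (p^6 + 1)/p^6. Multiplying these fractions over p ∈ [2, 3, 5, 7, 11, 13, 17, 19, 23, 29, 31, 37, 41, 43, 47] gives 862155056480201047883460386910418315829132841121015872043175453729006428800800000/847666095717512475523225986389496867701830685289319692004055511811488189213173229. (In the limit P → ∞ this tends to ζ(6)/ζ(12).)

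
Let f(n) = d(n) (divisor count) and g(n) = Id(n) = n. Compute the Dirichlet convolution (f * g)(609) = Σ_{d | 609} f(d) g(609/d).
(d * Id)(609) = 1395

Divisors of 609: [1, 3, 7, 21, 29, 87, 203, 609]. For each d | 609:
  d = 1: d(1) · Id(609/1) = 1 · 609 = 609
  d = 3: d(3) · Id(609/3) = 2 · 203 = 406
  d = 7: d(7) · Id(609/7) = 2 · 87 = 174
  d = 21: d(21) · Id(609/21) = 4 · 29 = 116
  d = 29: d(29) · Id(609/29) = 2 · 21 = 42
  d = 87: d(87) · Id(609/87) = 4 · 7 = 28
  d = 203: d(203) · Id(609/203) = 4 · 3 = 12
  d = 609: d(609) · Id(609/609) = 8 · 1 = 8
Summing: (d * Id)(609) = 609 + 406 + 174 + 116 + 42 + 28 + 12 + 8 = 1395.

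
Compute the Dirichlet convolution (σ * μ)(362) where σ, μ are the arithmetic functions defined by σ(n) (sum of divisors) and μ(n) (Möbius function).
(σ * μ)(362) = 362

Divisors of 362: [1, 2, 181, 362]. For each d | 362:
  d = 1: σ(1) · μ(362/1) = 1 · 1 = 1
  d = 2: σ(2) · μ(362/2) = 3 · -1 = -3
  d = 181: σ(181) · μ(362/181) = 182 · -1 = -182
  d = 362: σ(362) · μ(362/362) = 546 · 1 = 546
Summing: (σ * μ)(362) = 1 + -3 + -182 + 546 = 362.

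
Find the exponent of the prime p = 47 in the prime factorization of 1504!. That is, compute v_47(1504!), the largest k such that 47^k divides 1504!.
v_47(1504!) = 32

Legendre's formula: v_p(n!) = Σ_{k ≥ 1} ⌊n / p^k⌋. For p = 47, n = 1504, the terms are:
  ⌊1504/47^1⌋ = ⌊1504/47⌋ = 32
(the next term ⌊1504/47^2⌋ = 0, terminating the sum). Summing: v_47(1504!) = 32 = 32.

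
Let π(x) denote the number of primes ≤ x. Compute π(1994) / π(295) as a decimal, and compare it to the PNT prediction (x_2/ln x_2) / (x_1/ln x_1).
π(1994)/π(295) = 301/62 ≈ 4.8548;  PNT prediction ≈ 5.0593.

π(295) = 62 and π(1994) = 301, so π(1994)/π(295) ≈ 4.8548. The PNT-predicted ratio is (1994/ln(1994)) / (295/ln(295)) ≈ 5.0593. The two agree to within a few percent, as expected.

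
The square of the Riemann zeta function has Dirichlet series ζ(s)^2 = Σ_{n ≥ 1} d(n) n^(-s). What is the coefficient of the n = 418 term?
d(418) = 8

ζ(s)^2 = (Σ 1/m^s)(Σ 1/k^s). The coefficient of 1/n^s in the product is the number of ordered pairs (m, k) with mk = n, which equals d(n). For n = 418, divisors are [1, 2, 11, 19, 22, 38, 209, 418], so d(418) = 8.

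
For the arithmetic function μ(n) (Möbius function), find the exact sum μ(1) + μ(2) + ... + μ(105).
Σ_{n ≤ 105} μ(n) = -3

Compute μ(n) for each 1 ≤ n ≤ 105: μ(1) = 1, μ(2) = -1, μ(3) = -1, μ(4) = 0, μ(5) = -1, μ(6) = 1, μ(7) = -1, μ(8) = 0, μ(9) = 0, μ(10) = 1, μ(11) = -1, μ(12) = 0, μ(13) = -1, μ(14) = 1, μ(15) = 1, μ(16) = 0, μ(17) = -1, μ(18) = 0, μ(19) = -1, μ(20) = 0, μ(21) = 1, μ(22) = 1, μ(23) = -1, μ(24) = 0, μ(25) = 0, μ(26) = 1, μ(27) = 0, μ(28) = 0, μ(29) = -1, μ(30) = -1, μ(31) = -1, μ(32) = 0, μ(33) = 1, μ(34) = 1, μ(35) = 1, μ(36) = 0, μ(37) = -1, μ(38) = 1, μ(39) = 1, μ(40) = 0, μ(41) = -1, μ(42) = -1, μ(43) = -1, μ(44) = 0, μ(45) = 0, μ(46) = 1, μ(47) = -1, μ(48) = 0, μ(49) = 0, μ(50) = 0, μ(51) = 1, μ(52) = 0, μ(53) = -1, μ(54) = 0, μ(55) = 1, μ(56) = 0, μ(57) = 1, μ(58) = 1, μ(59) = -1, μ(60) = 0, μ(61) = -1, μ(62) = 1, μ(63) = 0, μ(64) = 0, μ(65) = 1, μ(66) = -1, μ(67) = -1, μ(68) = 0, μ(69) = 1, μ(70) = -1, μ(71) = -1, μ(72) = 0, μ(73) = -1, μ(74) = 1, μ(75) = 0, μ(76) = 0, μ(77) = 1, μ(78) = -1, μ(79) = -1, μ(80) = 0, μ(81) = 0, μ(82) = 1, μ(83) = -1, μ(84) = 0, μ(85) = 1, μ(86) = 1, μ(87) = 1, μ(88) = 0, μ(89) = -1, μ(90) = 0, μ(91) = 1, μ(92) = 0, μ(93) = 1, μ(94) = 1, μ(95) = 1, μ(96) = 0, μ(97) = -1, μ(98) = 0, μ(99) = 0, μ(100) = 0, μ(101) = -1, μ(102) = -1, μ(103) = -1, μ(104) = 0, μ(105) = -1. Summing all 105 values: -3. (Mertens function M(x) = Σ_{n ≤ x} μ(n); on average M(x) should be small (PNT ⟺ M(x) = o(x)).)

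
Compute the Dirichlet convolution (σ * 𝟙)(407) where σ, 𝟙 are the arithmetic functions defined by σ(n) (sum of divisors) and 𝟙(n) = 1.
(σ * 𝟙)(407) = 507

Divisors of 407: [1, 11, 37, 407]. For each d | 407:
  d = 1: σ(1) · 𝟙(407/1) = 1 · 1 = 1
  d = 11: σ(11) · 𝟙(407/11) = 12 · 1 = 12
  d = 37: σ(37) · 𝟙(407/37) = 38 · 1 = 38
  d = 407: σ(407) · 𝟙(407/407) = 456 · 1 = 456
Summing: (σ * 𝟙)(407) = 1 + 12 + 38 + 456 = 507.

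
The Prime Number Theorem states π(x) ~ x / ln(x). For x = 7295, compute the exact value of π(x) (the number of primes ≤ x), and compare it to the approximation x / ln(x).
π(7295) = 929;  x/ln(x) ≈ 820.13;  relative error ≈ 11.72%.

Directly count primes up to 7295: π(7295) = 929. The PNT approximation gives 7295/ln(7295) ≈ 7295/8.89494 ≈ 820.13. Relative error (π(x) − x/ln(x)) / π(x) ≈ 11.72%; the approximation is known to undercount slightly (Li(x) is a better estimate).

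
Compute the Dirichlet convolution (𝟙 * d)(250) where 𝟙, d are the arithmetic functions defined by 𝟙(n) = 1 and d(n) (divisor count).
(𝟙 * d)(250) = 30

Divisors of 250: [1, 2, 5, 10, 25, 50, 125, 250]. For each d | 250:
  d = 1: 𝟙(1) · d(250/1) = 1 · 8 = 8
  d = 2: 𝟙(2) · d(250/2) = 1 · 4 = 4
  d = 5: 𝟙(5) · d(250/5) = 1 · 6 = 6
  d = 10: 𝟙(10) · d(250/10) = 1 · 3 = 3
  d = 25: 𝟙(25) · d(250/25) = 1 · 4 = 4
  d = 50: 𝟙(50) · d(250/50) = 1 · 2 = 2
  d = 125: 𝟙(125) · d(250/125) = 1 · 2 = 2
  d = 250: 𝟙(250) · d(250/250) = 1 · 1 = 1
Summing: (𝟙 * d)(250) = 8 + 4 + 6 + 3 + 4 + 2 + 2 + 1 = 30.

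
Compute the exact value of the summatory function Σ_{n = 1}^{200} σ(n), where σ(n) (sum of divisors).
Σ_{n ≤ 200} σ(n) = 33044

Compute σ(n) for each 1 ≤ n ≤ 200: σ(1) = 1, σ(2) = 3, σ(3) = 4, σ(4) = 7, σ(5) = 6, σ(6) = 12, σ(7) = 8, σ(8) = 15, σ(9) = 13, σ(10) = 18, σ(11) = 12, σ(12) = 28, σ(13) = 14, σ(14) = 24, σ(15) = 24, σ(16) = 31, σ(17) = 18, σ(18) = 39, σ(19) = 20, σ(20) = 42, σ(21) = 32, σ(22) = 36, σ(23) = 24, σ(24) = 60, σ(25) = 31, σ(26) = 42, σ(27) = 40, σ(28) = 56, σ(29) = 30, σ(30) = 72, σ(31) = 32, σ(32) = 63, σ(33) = 48, σ(34) = 54, σ(35) = 48, σ(36) = 91, σ(37) = 38, σ(38) = 60, σ(39) = 56, σ(40) = 90, σ(41) = 42, σ(42) = 96, σ(43) = 44, σ(44) = 84, σ(45) = 78, σ(46) = 72, σ(47) = 48, σ(48) = 124, σ(49) = 57, σ(50) = 93, σ(51) = 72, σ(52) = 98, σ(53) = 54, σ(54) = 120, σ(55) = 72, σ(56) = 120, σ(57) = 80, σ(58) = 90, σ(59) = 60, σ(60) = 168, σ(61) = 62, σ(62) = 96, σ(63) = 104, σ(64) = 127, σ(65) = 84, σ(66) = 144, σ(67) = 68, σ(68) = 126, σ(69) = 96, σ(70) = 144, σ(71) = 72, σ(72) = 195, σ(73) = 74, σ(74) = 114, σ(75) = 124, σ(76) = 140, σ(77) = 96, σ(78) = 168, σ(79) = 80, σ(80) = 186, σ(81) = 121, σ(82) = 126, σ(83) = 84, σ(84) = 224, σ(85) = 108, σ(86) = 132, σ(87) = 120, σ(88) = 180, σ(89) = 90, σ(90) = 234, σ(91) = 112, σ(92) = 168, σ(93) = 128, σ(94) = 144, σ(95) = 120, σ(96) = 252, σ(97) = 98, σ(98) = 171, σ(99) = 156, σ(100) = 217, σ(101) = 102, σ(102) = 216, σ(103) = 104, σ(104) = 210, σ(105) = 192, σ(106) = 162, σ(107) = 108, σ(108) = 280, σ(109) = 110, σ(110) = 216, σ(111) = 152, σ(112) = 248, σ(113) = 114, σ(114) = 240, σ(115) = 144, σ(116) = 210, σ(117) = 182, σ(118) = 180, σ(119) = 144, σ(120) = 360, σ(121) = 133, σ(122) = 186, σ(123) = 168, σ(124) = 224, σ(125) = 156, σ(126) = 312, σ(127) = 128, σ(128) = 255, σ(129) = 176, σ(130) = 252, σ(131) = 132, σ(132) = 336, σ(133) = 160, σ(134) = 204, σ(135) = 240, σ(136) = 270, σ(137) = 138, σ(138) = 288, σ(139) = 140, σ(140) = 336, σ(141) = 192, σ(142) = 216, σ(143) = 168, σ(144) = 403, σ(145) = 180, σ(146) = 222, σ(147) = 228, σ(148) = 266, σ(149) = 150, σ(150) = 372, σ(151) = 152, σ(152) = 300, σ(153) = 234, σ(154) = 288, σ(155) = 192, σ(156) = 392, σ(157) = 158, σ(158) = 240, σ(159) = 216, σ(160) = 378, σ(161) = 192, σ(162) = 363, σ(163) = 164, σ(164) = 294, σ(165) = 288, σ(166) = 252, σ(167) = 168, σ(168) = 480, σ(169) = 183, σ(170) = 324, σ(171) = 260, σ(172) = 308, σ(173) = 174, σ(174) = 360, σ(175) = 248, σ(176) = 372, σ(177) = 240, σ(178) = 270, σ(179) = 180, σ(180) = 546, σ(181) = 182, σ(182) = 336, σ(183) = 248, σ(184) = 360, σ(185) = 228, σ(186) = 384, σ(187) = 216, σ(188) = 336, σ(189) = 320, σ(190) = 360, σ(191) = 192, σ(192) = 508, σ(193) = 194, σ(194) = 294, σ(195) = 336, σ(196) = 399, σ(197) = 198, σ(198) = 468, σ(199) = 200, σ(200) = 465. Summing all 200 values: 33044. (Average order: Σ_{n ≤ x} σ(n) ~ (π²/12) x². For x = 200, (π²/12)·200² ≈ 32898.68.)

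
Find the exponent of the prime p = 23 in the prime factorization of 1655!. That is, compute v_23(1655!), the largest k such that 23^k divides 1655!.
v_23(1655!) = 74

Legendre's formula: v_p(n!) = Σ_{k ≥ 1} ⌊n / p^k⌋. For p = 23, n = 1655, the terms are:
  ⌊1655/23^1⌋ = ⌊1655/23⌋ = 71
  ⌊1655/23^2⌋ = ⌊1655/529⌋ = 3
(the next term ⌊1655/23^3⌋ = 0, terminating the sum). Summing: v_23(1655!) = 71 + 3 = 74.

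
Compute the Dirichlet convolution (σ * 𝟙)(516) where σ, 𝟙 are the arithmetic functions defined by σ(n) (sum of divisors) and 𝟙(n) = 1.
(σ * 𝟙)(516) = 2475

Divisors of 516: [1, 2, 3, 4, 6, 12, 43, 86, 129, 172, 258, 516]. For each d | 516:
  d = 1: σ(1) · 𝟙(516/1) = 1 · 1 = 1
  d = 2: σ(2) · 𝟙(516/2) = 3 · 1 = 3
  d = 3: σ(3) · 𝟙(516/3) = 4 · 1 = 4
  d = 4: σ(4) · 𝟙(516/4) = 7 · 1 = 7
  d = 6: σ(6) · 𝟙(516/6) = 12 · 1 = 12
  d = 12: σ(12) · 𝟙(516/12) = 28 · 1 = 28
  d = 43: σ(43) · 𝟙(516/43) = 44 · 1 = 44
  d = 86: σ(86) · 𝟙(516/86) = 132 · 1 = 132
  d = 129: σ(129) · 𝟙(516/129) = 176 · 1 = 176
  d = 172: σ(172) · 𝟙(516/172) = 308 · 1 = 308
  d = 258: σ(258) · 𝟙(516/258) = 528 · 1 = 528
  d = 516: σ(516) · 𝟙(516/516) = 1232 · 1 = 1232
Summing: (σ * 𝟙)(516) = 1 + 3 + 4 + 7 + 12 + 28 + 44 + 132 + 176 + 308 + 528 + 1232 = 2475.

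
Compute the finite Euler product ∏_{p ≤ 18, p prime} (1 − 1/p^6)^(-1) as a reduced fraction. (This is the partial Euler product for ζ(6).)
∏ = 3816568575537013278125/3751506094174038687744

The primes p ≤ 18 are [2, 3, 5, 7, 11, 13, 17]. For each prime, (1 − 1/p^6)^(-1) = p^6 / (p^6 − 1). The product is (1 − 1/2^6)^(-1), (1 − 1/3^6)^(-1), (1 − 1/5^6)^(-1), (1 − 1/7^6)^(-1), (1 − 1/11^6)^(-1), (1 − 1/13^6)^(-1), (1 − 1/17^6)^(-1) = ∏ p^6 / (p^6 − 1) = 3816568575537013278125/3751506094174038687744.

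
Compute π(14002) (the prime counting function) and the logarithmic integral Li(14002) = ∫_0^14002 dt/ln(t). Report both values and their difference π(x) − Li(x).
π(14002) = 1652;  Li(14002) ≈ 1672.47;  π(x) − Li(x) ≈ -20.47.

Direct count of primes ≤ 14002 gives π(14002) = 1652. Numerical evaluation of the logarithmic integral gives Li(14002) ≈ 1672.47. The difference π(x) − Li(x) ≈ -20.47 is typically negative for small/moderate x (Li(x) overestimates), though Littlewood's theorem shows this sign changes infinitely often.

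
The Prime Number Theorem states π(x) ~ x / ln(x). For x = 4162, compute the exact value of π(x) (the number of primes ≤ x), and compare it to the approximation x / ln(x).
π(4162) = 573;  x/ln(x) ≈ 499.41;  relative error ≈ 12.84%.

Directly count primes up to 4162: π(4162) = 573. The PNT approximation gives 4162/ln(4162) ≈ 4162/8.33375 ≈ 499.41. Relative error (π(x) − x/ln(x)) / π(x) ≈ 12.84%; the approximation is known to undercount slightly (Li(x) is a better estimate).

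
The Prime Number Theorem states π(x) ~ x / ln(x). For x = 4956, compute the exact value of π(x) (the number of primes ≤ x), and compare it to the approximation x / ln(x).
π(4956) = 662;  x/ln(x) ≈ 582.49;  relative error ≈ 12.01%.

Directly count primes up to 4956: π(4956) = 662. The PNT approximation gives 4956/ln(4956) ≈ 4956/8.50835 ≈ 582.49. Relative error (π(x) − x/ln(x)) / π(x) ≈ 12.01%; the approximation is known to undercount slightly (Li(x) is a better estimate).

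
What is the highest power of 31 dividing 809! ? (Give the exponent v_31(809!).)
v_31(809!) = 26

Legendre's formula: v_p(n!) = Σ_{k ≥ 1} ⌊n / p^k⌋. For p = 31, n = 809, the terms are:
  ⌊809/31^1⌋ = ⌊809/31⌋ = 26
(the next term ⌊809/31^2⌋ = 0, terminating the sum). Summing: v_31(809!) = 26 = 26.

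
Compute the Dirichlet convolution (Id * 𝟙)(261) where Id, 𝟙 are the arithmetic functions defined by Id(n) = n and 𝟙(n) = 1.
(Id * 𝟙)(261) = 390

Divisors of 261: [1, 3, 9, 29, 87, 261]. For each d | 261:
  d = 1: Id(1) · 𝟙(261/1) = 1 · 1 = 1
  d = 3: Id(3) · 𝟙(261/3) = 3 · 1 = 3
  d = 9: Id(9) · 𝟙(261/9) = 9 · 1 = 9
  d = 29: Id(29) · 𝟙(261/29) = 29 · 1 = 29
  d = 87: Id(87) · 𝟙(261/87) = 87 · 1 = 87
  d = 261: Id(261) · 𝟙(261/261) = 261 · 1 = 261
Summing: (Id * 𝟙)(261) = 1 + 3 + 9 + 29 + 87 + 261 = 390.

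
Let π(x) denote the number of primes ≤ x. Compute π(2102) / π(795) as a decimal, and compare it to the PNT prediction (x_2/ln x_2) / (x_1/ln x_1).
π(2102)/π(795) = 317/138 ≈ 2.2971;  PNT prediction ≈ 2.3080.

π(795) = 138 and π(2102) = 317, so π(2102)/π(795) ≈ 2.2971. The PNT-predicted ratio is (2102/ln(2102)) / (795/ln(795)) ≈ 2.3080. The two agree to within a few percent, as expected.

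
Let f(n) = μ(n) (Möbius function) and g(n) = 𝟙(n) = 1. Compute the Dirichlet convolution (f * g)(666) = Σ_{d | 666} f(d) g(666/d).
(μ * 𝟙)(666) = 0

Divisors of 666: [1, 2, 3, 6, 9, 18, 37, 74, 111, 222, 333, 666]. For each d | 666:
  d = 1: μ(1) · 𝟙(666/1) = 1 · 1 = 1
  d = 2: μ(2) · 𝟙(666/2) = -1 · 1 = -1
  d = 3: μ(3) · 𝟙(666/3) = -1 · 1 = -1
  d = 6: μ(6) · 𝟙(666/6) = 1 · 1 = 1
  d = 9: μ(9) · 𝟙(666/9) = 0 · 1 = 0
  d = 18: μ(18) · 𝟙(666/18) = 0 · 1 = 0
  d = 37: μ(37) · 𝟙(666/37) = -1 · 1 = -1
  d = 74: μ(74) · 𝟙(666/74) = 1 · 1 = 1
  d = 111: μ(111) · 𝟙(666/111) = 1 · 1 = 1
  d = 222: μ(222) · 𝟙(666/222) = -1 · 1 = -1
  d = 333: μ(333) · 𝟙(666/333) = 0 · 1 = 0
  d = 666: μ(666) · 𝟙(666/666) = 0 · 1 = 0
Summing: (μ * 𝟙)(666) = 1 + -1 + -1 + 1 + 0 + 0 + -1 + 1 + 1 + -1 + 0 + 0 = 0.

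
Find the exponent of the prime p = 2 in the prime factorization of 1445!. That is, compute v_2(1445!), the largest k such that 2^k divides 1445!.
v_2(1445!) = 1439

Legendre's formula: v_p(n!) = Σ_{k ≥ 1} ⌊n / p^k⌋. For p = 2, n = 1445, the terms are:
  ⌊1445/2^1⌋ = ⌊1445/2⌋ = 722
  ⌊1445/2^2⌋ = ⌊1445/4⌋ = 361
  ⌊1445/2^3⌋ = ⌊1445/8⌋ = 180
  ⌊1445/2^4⌋ = ⌊1445/16⌋ = 90
  ⌊1445/2^5⌋ = ⌊1445/32⌋ = 45
  ⌊1445/2^6⌋ = ⌊1445/64⌋ = 22
  ⌊1445/2^7⌋ = ⌊1445/128⌋ = 11
  ⌊1445/2^8⌋ = ⌊1445/256⌋ = 5
  ⌊1445/2^9⌋ = ⌊1445/512⌋ = 2
  ⌊1445/2^10⌋ = ⌊1445/1024⌋ = 1
(the next term ⌊1445/2^11⌋ = 0, terminating the sum). Summing: v_2(1445!) = 722 + 361 + 180 + 90 + 45 + 22 + 11 + 5 + 2 + 1 = 1439.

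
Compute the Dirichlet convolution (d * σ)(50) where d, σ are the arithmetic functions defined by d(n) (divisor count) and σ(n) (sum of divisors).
(d * σ)(50) = 230

Divisors of 50: [1, 2, 5, 10, 25, 50]. For each d | 50:
  d = 1: d(1) · σ(50/1) = 1 · 93 = 93
  d = 2: d(2) · σ(50/2) = 2 · 31 = 62
  d = 5: d(5) · σ(50/5) = 2 · 18 = 36
  d = 10: d(10) · σ(50/10) = 4 · 6 = 24
  d = 25: d(25) · σ(50/25) = 3 · 3 = 9
  d = 50: d(50) · σ(50/50) = 6 · 1 = 6
Summing: (d * σ)(50) = 93 + 62 + 36 + 24 + 9 + 6 = 230.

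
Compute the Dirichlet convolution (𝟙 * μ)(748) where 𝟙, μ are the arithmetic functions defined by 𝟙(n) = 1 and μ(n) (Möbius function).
(𝟙 * μ)(748) = 0

Divisors of 748: [1, 2, 4, 11, 17, 22, 34, 44, 68, 187, 374, 748]. For each d | 748:
  d = 1: 𝟙(1) · μ(748/1) = 1 · 0 = 0
  d = 2: 𝟙(2) · μ(748/2) = 1 · -1 = -1
  d = 4: 𝟙(4) · μ(748/4) = 1 · 1 = 1
  d = 11: 𝟙(11) · μ(748/11) = 1 · 0 = 0
  d = 17: 𝟙(17) · μ(748/17) = 1 · 0 = 0
  d = 22: 𝟙(22) · μ(748/22) = 1 · 1 = 1
  d = 34: 𝟙(34) · μ(748/34) = 1 · 1 = 1
  d = 44: 𝟙(44) · μ(748/44) = 1 · -1 = -1
  d = 68: 𝟙(68) · μ(748/68) = 1 · -1 = -1
  d = 187: 𝟙(187) · μ(748/187) = 1 · 0 = 0
  d = 374: 𝟙(374) · μ(748/374) = 1 · -1 = -1
  d = 748: 𝟙(748) · μ(748/748) = 1 · 1 = 1
Summing: (𝟙 * μ)(748) = 0 + -1 + 1 + 0 + 0 + 1 + 1 + -1 + -1 + 0 + -1 + 1 = 0.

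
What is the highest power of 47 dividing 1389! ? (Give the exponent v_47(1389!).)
v_47(1389!) = 29

Legendre's formula: v_p(n!) = Σ_{k ≥ 1} ⌊n / p^k⌋. For p = 47, n = 1389, the terms are:
  ⌊1389/47^1⌋ = ⌊1389/47⌋ = 29
(the next term ⌊1389/47^2⌋ = 0, terminating the sum). Summing: v_47(1389!) = 29 = 29.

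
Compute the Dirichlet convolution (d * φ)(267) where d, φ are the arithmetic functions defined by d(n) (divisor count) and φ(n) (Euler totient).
(d * φ)(267) = 360

Divisors of 267: [1, 3, 89, 267]. For each d | 267:
  d = 1: d(1) · φ(267/1) = 1 · 176 = 176
  d = 3: d(3) · φ(267/3) = 2 · 88 = 176
  d = 89: d(89) · φ(267/89) = 2 · 2 = 4
  d = 267: d(267) · φ(267/267) = 4 · 1 = 4
Summing: (d * φ)(267) = 176 + 176 + 4 + 4 = 360.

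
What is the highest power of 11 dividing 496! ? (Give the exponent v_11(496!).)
v_11(496!) = 49

Legendre's formula: v_p(n!) = Σ_{k ≥ 1} ⌊n / p^k⌋. For p = 11, n = 496, the terms are:
  ⌊496/11^1⌋ = ⌊496/11⌋ = 45
  ⌊496/11^2⌋ = ⌊496/121⌋ = 4
(the next term ⌊496/11^3⌋ = 0, terminating the sum). Summing: v_11(496!) = 45 + 4 = 49.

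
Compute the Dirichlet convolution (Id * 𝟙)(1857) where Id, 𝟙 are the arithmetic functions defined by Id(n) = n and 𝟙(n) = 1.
(Id * 𝟙)(1857) = 2480

Divisors of 1857: [1, 3, 619, 1857]. For each d | 1857:
  d = 1: Id(1) · 𝟙(1857/1) = 1 · 1 = 1
  d = 3: Id(3) · 𝟙(1857/3) = 3 · 1 = 3
  d = 619: Id(619) · 𝟙(1857/619) = 619 · 1 = 619
  d = 1857: Id(1857) · 𝟙(1857/1857) = 1857 · 1 = 1857
Summing: (Id * 𝟙)(1857) = 1 + 3 + 619 + 1857 = 2480.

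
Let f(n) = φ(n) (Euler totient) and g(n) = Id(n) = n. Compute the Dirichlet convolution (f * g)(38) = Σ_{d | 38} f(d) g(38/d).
(φ * Id)(38) = 111

Divisors of 38: [1, 2, 19, 38]. For each d | 38:
  d = 1: φ(1) · Id(38/1) = 1 · 38 = 38
  d = 2: φ(2) · Id(38/2) = 1 · 19 = 19
  d = 19: φ(19) · Id(38/19) = 18 · 2 = 36
  d = 38: φ(38) · Id(38/38) = 18 · 1 = 18
Summing: (φ * Id)(38) = 38 + 19 + 36 + 18 = 111.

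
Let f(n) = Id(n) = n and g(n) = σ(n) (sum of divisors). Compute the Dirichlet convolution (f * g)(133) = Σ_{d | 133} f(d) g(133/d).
(Id * σ)(133) = 585

Divisors of 133: [1, 7, 19, 133]. For each d | 133:
  d = 1: Id(1) · σ(133/1) = 1 · 160 = 160
  d = 7: Id(7) · σ(133/7) = 7 · 20 = 140
  d = 19: Id(19) · σ(133/19) = 19 · 8 = 152
  d = 133: Id(133) · σ(133/133) = 133 · 1 = 133
Summing: (Id * σ)(133) = 160 + 140 + 152 + 133 = 585.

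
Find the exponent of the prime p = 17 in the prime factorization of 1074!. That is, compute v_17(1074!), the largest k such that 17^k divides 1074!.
v_17(1074!) = 66

Legendre's formula: v_p(n!) = Σ_{k ≥ 1} ⌊n / p^k⌋. For p = 17, n = 1074, the terms are:
  ⌊1074/17^1⌋ = ⌊1074/17⌋ = 63
  ⌊1074/17^2⌋ = ⌊1074/289⌋ = 3
(the next term ⌊1074/17^3⌋ = 0, terminating the sum). Summing: v_17(1074!) = 63 + 3 = 66.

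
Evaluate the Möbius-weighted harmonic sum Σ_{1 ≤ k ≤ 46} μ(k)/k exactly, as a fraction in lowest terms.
Σ μ(k)/k = 10026981687881/13082761331670030

Values of μ(k) for 1 ≤ k ≤ 46: μ(1) = 1, μ(2) = -1, μ(3) = -1, μ(5) = -1, μ(6) = 1, μ(7) = -1, μ(10) = 1, μ(11) = -1, μ(13) = -1, μ(14) = 1, μ(15) = 1, μ(17) = -1, μ(19) = -1, μ(21) = 1, μ(22) = 1, μ(23) = -1, μ(26) = 1, μ(29) = -1, μ(30) = -1, μ(31) = -1, μ(33) = 1, μ(34) = 1, μ(35) = 1, μ(37) = -1, μ(38) = 1, μ(39) = 1, μ(41) = -1, μ(42) = -1, μ(43) = -1, μ(46) = 1, with μ = 0 on non-squarefree integers. Summing μ(k)/k for k where μ(k) ≠ 0 gives 10026981687881/13082761331670030 ≈ 0.0008. (PNT ⟺ this sum → 0 as n → ∞.)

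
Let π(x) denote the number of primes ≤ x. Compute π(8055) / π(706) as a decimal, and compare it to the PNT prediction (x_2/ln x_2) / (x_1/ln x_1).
π(8055)/π(706) = 1012/126 ≈ 8.0317;  PNT prediction ≈ 8.3212.

π(706) = 126 and π(8055) = 1012, so π(8055)/π(706) ≈ 8.0317. The PNT-predicted ratio is (8055/ln(8055)) / (706/ln(706)) ≈ 8.3212. The two agree to within a few percent, as expected.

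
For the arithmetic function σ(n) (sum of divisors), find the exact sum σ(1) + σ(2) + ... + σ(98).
Σ_{n ≤ 98} σ(n) = 7926

Compute σ(n) for each 1 ≤ n ≤ 98: σ(1) = 1, σ(2) = 3, σ(3) = 4, σ(4) = 7, σ(5) = 6, σ(6) = 12, σ(7) = 8, σ(8) = 15, σ(9) = 13, σ(10) = 18, σ(11) = 12, σ(12) = 28, σ(13) = 14, σ(14) = 24, σ(15) = 24, σ(16) = 31, σ(17) = 18, σ(18) = 39, σ(19) = 20, σ(20) = 42, σ(21) = 32, σ(22) = 36, σ(23) = 24, σ(24) = 60, σ(25) = 31, σ(26) = 42, σ(27) = 40, σ(28) = 56, σ(29) = 30, σ(30) = 72, σ(31) = 32, σ(32) = 63, σ(33) = 48, σ(34) = 54, σ(35) = 48, σ(36) = 91, σ(37) = 38, σ(38) = 60, σ(39) = 56, σ(40) = 90, σ(41) = 42, σ(42) = 96, σ(43) = 44, σ(44) = 84, σ(45) = 78, σ(46) = 72, σ(47) = 48, σ(48) = 124, σ(49) = 57, σ(50) = 93, σ(51) = 72, σ(52) = 98, σ(53) = 54, σ(54) = 120, σ(55) = 72, σ(56) = 120, σ(57) = 80, σ(58) = 90, σ(59) = 60, σ(60) = 168, σ(61) = 62, σ(62) = 96, σ(63) = 104, σ(64) = 127, σ(65) = 84, σ(66) = 144, σ(67) = 68, σ(68) = 126, σ(69) = 96, σ(70) = 144, σ(71) = 72, σ(72) = 195, σ(73) = 74, σ(74) = 114, σ(75) = 124, σ(76) = 140, σ(77) = 96, σ(78) = 168, σ(79) = 80, σ(80) = 186, σ(81) = 121, σ(82) = 126, σ(83) = 84, σ(84) = 224, σ(85) = 108, σ(86) = 132, σ(87) = 120, σ(88) = 180, σ(89) = 90, σ(90) = 234, σ(91) = 112, σ(92) = 168, σ(93) = 128, σ(94) = 144, σ(95) = 120, σ(96) = 252, σ(97) = 98, σ(98) = 171. Summing all 98 values: 7926. (Average order: Σ_{n ≤ x} σ(n) ~ (π²/12) x². For x = 98, (π²/12)·98² ≈ 7898.97.)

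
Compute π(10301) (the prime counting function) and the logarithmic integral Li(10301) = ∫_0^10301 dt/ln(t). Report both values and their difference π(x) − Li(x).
π(10301) = 1263;  Li(10301) ≈ 1278.77;  π(x) − Li(x) ≈ -15.77.

Direct count of primes ≤ 10301 gives π(10301) = 1263. Numerical evaluation of the logarithmic integral gives Li(10301) ≈ 1278.77. The difference π(x) − Li(x) ≈ -15.77 is typically negative for small/moderate x (Li(x) overestimates), though Littlewood's theorem shows this sign changes infinitely often.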